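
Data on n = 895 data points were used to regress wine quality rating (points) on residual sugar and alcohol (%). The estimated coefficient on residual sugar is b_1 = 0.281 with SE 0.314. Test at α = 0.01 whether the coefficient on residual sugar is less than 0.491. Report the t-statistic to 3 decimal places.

t = -0.669

H₀: β₁ = 0.491 vs H₁: β₁ < 0.491.
t = (b_1 − β₁⁰)/SE = (0.281 − 0.491) / 0.314 = -0.669.
df = n − k − 1 = 895 − 2 − 1 = 892.
One-sided p ≈ 0.2519, which is ≥ 0.01, so fail to reject H₀.
The data do not give significant evidence that the true slope on residual sugar is below 0.491 points per unit, holding the other predictors fixed.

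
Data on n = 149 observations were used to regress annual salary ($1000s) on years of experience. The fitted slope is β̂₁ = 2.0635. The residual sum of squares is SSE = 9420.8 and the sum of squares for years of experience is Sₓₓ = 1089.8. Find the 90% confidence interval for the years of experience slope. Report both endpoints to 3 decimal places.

MSE = SSE/(n − 2) = 9420.8/147 = 64.0871.
SE(β̂₁) = √(MSE/Sₓₓ) = √(64.0871/1089.8) = 0.2425.
df = n − 2 = 147.
t* = t_{0.05, 147} = 1.655285.
Margin = t* × SE = 1.655285 × 0.2425 = 0.40141.
CI: 2.0635 ± 0.40141 → (1.662, 2.465).
With 90% confidence, each one-unit increase in years of experience is associated with a change of between 1.662 and 2.465 $1000s in annual salary.

(1.662, 2.465)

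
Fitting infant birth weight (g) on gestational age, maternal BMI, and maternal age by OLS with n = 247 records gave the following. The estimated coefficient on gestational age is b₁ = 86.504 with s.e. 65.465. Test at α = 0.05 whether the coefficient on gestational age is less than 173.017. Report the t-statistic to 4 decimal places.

t = -1.3215

H₀: β₁ = 173.017 vs H₁: β₁ < 173.017.
t = (b₁ − β₁⁰)/SE = (86.504 − 173.017) / 65.465 = -1.3215.
df = n − k − 1 = 247 − 3 − 1 = 243.
One-sided p ≈ 0.0938, which is ≥ 0.05, so fail to reject H₀.
The data do not give significant evidence that the true slope on gestational age is below 173.017 g per unit, holding the other predictors fixed.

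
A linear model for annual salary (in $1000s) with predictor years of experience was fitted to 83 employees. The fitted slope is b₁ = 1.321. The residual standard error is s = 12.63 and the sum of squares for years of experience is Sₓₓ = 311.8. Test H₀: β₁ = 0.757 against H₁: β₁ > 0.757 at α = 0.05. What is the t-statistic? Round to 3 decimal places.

t = 0.789

SE(b₁) = s/√Sₓₓ = 12.63/√311.8 = 0.715262.
t = (1.321 − 0.757) / 0.715262 = 0.789.
df = n − 2 = 81.
One-sided p ≈ 0.2163, which is ≥ 0.05, so fail to reject H₀.
The data do not give significant evidence that the true slope on years of experience exceeds 0.757 $1000s per unit.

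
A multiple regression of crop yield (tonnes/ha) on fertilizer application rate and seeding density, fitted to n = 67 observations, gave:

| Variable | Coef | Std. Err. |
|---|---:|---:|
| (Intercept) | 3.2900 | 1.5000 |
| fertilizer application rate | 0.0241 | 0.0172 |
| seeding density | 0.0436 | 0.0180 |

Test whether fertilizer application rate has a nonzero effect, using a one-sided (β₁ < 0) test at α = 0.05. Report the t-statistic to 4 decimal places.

t = 1.4012

Read off: b = 0.0241, SE = 0.0172 for fertilizer application rate.
H₀: β₁ = 0 vs H₁: β₁ < 0.
t = 0.0241 / 0.0172 = 1.4012.
df = n − k − 1 = 67 − 2 − 1 = 64.
One-sided p ≈ 0.9170, which is ≥ 0.05, so fail to reject H₀.
The data do not give significant evidence that the true slope on fertilizer application rate is negative, holding the other predictors fixed.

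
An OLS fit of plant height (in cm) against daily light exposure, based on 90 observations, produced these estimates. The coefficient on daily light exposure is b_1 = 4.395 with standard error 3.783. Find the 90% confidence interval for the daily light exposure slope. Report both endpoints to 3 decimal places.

df = n − 2 = 90 − 2 = 88.
t* = t_{0.05, 88} = 1.662354.
Margin = t* × SE = 1.662354 × 3.783 = 6.28869.
CI: 4.395 ± 6.28869 → (-1.894, 10.684).
With 90% confidence, each one-unit increase in daily light exposure is associated with a change of between -1.894 and 10.684 cm in plant height.

(-1.894, 10.684)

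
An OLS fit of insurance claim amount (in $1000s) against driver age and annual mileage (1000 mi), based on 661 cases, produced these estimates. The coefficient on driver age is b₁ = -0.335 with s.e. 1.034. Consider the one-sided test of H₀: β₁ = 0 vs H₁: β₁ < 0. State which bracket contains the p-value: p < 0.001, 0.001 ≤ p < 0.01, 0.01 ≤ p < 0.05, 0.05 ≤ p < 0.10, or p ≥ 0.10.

p ≥ 0.10

t = -0.335 / 1.034 = -0.324.
df = n − k − 1 = 661 − 2 − 1 = 658.
One-sided p = P(T_{658} < t) ≈ 0.3730.
So p ≥ 0.10.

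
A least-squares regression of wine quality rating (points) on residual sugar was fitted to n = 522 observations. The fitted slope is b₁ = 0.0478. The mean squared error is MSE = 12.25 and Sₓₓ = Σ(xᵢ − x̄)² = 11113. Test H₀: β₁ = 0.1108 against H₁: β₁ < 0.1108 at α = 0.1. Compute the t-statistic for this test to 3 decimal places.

t = -1.898

SE(b₁) = √(MSE/Sₓₓ) = √(12.25/11113) = 0.0332011.
t = (0.0478 − 0.1108) / 0.0332011 = -1.898.
df = n − 2 = 520.
One-sided p ≈ 0.0292, which is < 0.1, so reject H₀.
There is evidence that the true slope on residual sugar is below 0.1108 points per unit.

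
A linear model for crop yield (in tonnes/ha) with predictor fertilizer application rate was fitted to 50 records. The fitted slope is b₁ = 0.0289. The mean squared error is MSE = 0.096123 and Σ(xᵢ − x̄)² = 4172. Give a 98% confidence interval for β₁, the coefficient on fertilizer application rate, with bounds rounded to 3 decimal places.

SE(b₁) = √(MSE/Sₓₓ) = √(0.096123/4172) = 0.0048.
df = n − 2 = 48.
t* = t_{0.01, 48} = 2.406581.
Margin = t* × SE = 2.406581 × 0.0048 = 0.01155.
CI: 0.0289 ± 0.01155 → (0.017, 0.040).
With 98% confidence, each one-unit increase in fertilizer application rate is associated with a change of between 0.017 and 0.040 tonnes/ha in crop yield.

(0.017, 0.040)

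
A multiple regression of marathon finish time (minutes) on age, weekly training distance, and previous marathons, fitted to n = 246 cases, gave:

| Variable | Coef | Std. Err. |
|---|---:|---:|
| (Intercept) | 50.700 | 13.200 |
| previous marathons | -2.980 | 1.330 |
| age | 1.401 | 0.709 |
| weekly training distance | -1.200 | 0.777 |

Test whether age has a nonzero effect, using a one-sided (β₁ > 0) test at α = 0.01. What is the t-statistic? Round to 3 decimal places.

Read off: b = 1.401, SE = 0.709 for age.
H₀: β₁ = 0 vs H₁: β₁ > 0.
t = 1.401 / 0.709 = 1.976.
df = n − k − 1 = 246 − 3 − 1 = 242.
One-sided p ≈ 0.0246, which is ≥ 0.01, so fail to reject H₀.
The data do not give significant evidence that the true slope on age is positive, holding the other predictors fixed.

t = 1.976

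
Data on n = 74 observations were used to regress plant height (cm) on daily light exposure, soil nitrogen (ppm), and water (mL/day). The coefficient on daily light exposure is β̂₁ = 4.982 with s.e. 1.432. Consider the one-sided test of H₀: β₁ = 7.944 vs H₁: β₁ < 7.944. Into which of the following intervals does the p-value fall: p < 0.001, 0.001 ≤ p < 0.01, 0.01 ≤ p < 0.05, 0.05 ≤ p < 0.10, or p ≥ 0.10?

0.01 ≤ p < 0.05

t = (4.982 − 7.944) / 1.432 = -2.068.
df = n − k − 1 = 74 − 3 − 1 = 70.
One-sided p = P(T_{70} < t) ≈ 0.0211.
So 0.01 ≤ p < 0.05.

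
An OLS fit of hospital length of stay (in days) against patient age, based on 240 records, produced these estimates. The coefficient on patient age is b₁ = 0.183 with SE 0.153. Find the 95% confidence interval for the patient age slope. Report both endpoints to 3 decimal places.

(-0.118, 0.484)

df = n − 2 = 240 − 2 = 238.
t* = t_{0.025, 238} = 1.969982.
Margin = t* × SE = 1.969982 × 0.153 = 0.30141.
CI: 0.183 ± 0.30141 → (-0.118, 0.484).
With 95% confidence, each one-unit increase in patient age is associated with a change of between -0.118 and 0.484 days in hospital length of stay.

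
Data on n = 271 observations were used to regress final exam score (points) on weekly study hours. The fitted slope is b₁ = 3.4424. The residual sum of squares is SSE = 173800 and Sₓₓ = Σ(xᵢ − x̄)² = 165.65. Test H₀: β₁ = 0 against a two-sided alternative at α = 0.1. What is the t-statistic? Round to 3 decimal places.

t = 1.743

MSE = SSE/(n − 2) = 173800/269 = 646.097.
SE(b₁) = √(MSE/Sₓₓ) = √(646.097/165.65) = 1.97494.
t = 3.4424 / 1.97494 = 1.743.
df = n − 2 = 269.
Two-sided p ≈ 0.0825, which is < 0.1, so reject H₀.
There is evidence that weekly study hours is associated with final exam score.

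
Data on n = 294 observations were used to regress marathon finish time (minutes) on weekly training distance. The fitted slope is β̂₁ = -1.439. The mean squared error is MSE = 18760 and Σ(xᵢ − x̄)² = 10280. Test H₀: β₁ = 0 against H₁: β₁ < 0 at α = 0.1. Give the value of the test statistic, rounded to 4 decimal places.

t = -1.0652

SE(β̂₁) = √(MSE/Sₓₓ) = √(18760/10280) = 1.35089.
t = -1.439 / 1.35089 = -1.0652.
df = n − 2 = 292.
One-sided p ≈ 0.1438, which is ≥ 0.1, so fail to reject H₀.
The data do not give significant evidence that the true slope on weekly training distance is negative.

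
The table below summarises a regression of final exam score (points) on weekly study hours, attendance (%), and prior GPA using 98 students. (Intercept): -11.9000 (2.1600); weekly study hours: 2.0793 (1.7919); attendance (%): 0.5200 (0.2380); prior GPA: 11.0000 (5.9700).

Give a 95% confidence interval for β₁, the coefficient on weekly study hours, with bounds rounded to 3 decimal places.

(-1.479, 5.637)

Read off: b = 2.0793, SE = 1.7919 for weekly study hours.
df = n − k − 1 = 98 − 3 − 1 = 94.
t* = t_{0.025, 94} = 1.985523.
Margin = t* × SE = 1.985523 × 1.7919 = 3.55786.
CI: 2.0793 ± 3.55786 → (-1.479, 5.637).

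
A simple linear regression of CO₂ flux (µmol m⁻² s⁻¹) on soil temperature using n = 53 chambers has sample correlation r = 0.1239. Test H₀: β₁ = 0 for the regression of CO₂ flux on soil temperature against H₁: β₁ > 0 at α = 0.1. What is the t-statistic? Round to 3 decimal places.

t = r·√(n − 2)/√(1 − r²) = 0.1239·√51/√0.984649 = 0.892.
df = n − 2 = 51.
One-sided p ≈ 0.1884, which is ≥ 0.1, so fail to reject H₀.
The data do not give significant evidence of a linear association between soil temperature and CO₂ flux.

t = 0.892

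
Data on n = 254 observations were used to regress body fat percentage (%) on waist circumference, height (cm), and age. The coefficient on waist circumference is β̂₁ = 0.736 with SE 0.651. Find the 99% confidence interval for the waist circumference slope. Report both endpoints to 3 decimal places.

(-0.954, 2.426)

df = n − k − 1 = 254 − 3 − 1 = 250.
t* = t_{0.005, 250} = 2.595638.
Margin = t* × SE = 2.595638 × 0.651 = 1.68976.
CI: 0.736 ± 1.68976 → (-0.954, 2.426).
With 99% confidence, each one-unit increase in waist circumference is associated with a change of between -0.954 and 2.426 % in body fat percentage, holding the other predictors fixed.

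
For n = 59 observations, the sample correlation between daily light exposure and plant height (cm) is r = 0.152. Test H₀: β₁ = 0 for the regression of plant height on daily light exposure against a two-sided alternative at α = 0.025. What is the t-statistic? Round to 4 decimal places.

t = r·√(n − 2)/√(1 − r²) = 0.152·√57/√0.976896 = 1.1611.
df = n − 2 = 57.
Two-sided p ≈ 0.2505, which is ≥ 0.025, so fail to reject H₀.
The data do not give significant evidence of a linear association between daily light exposure and plant height.

t = 1.1611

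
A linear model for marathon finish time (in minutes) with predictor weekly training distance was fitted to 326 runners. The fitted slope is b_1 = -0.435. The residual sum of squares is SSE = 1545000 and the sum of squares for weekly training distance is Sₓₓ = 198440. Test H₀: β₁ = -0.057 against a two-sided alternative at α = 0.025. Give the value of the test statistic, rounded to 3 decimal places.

MSE = SSE/(n − 2) = 1545000/324 = 4768.52.
SE(b_1) = √(MSE/Sₓₓ) = √(4768.52/198440) = 0.155016.
t = (-0.435 − (-0.057)) / 0.155016 = -2.438.
df = n − 2 = 324.
Two-sided p ≈ 0.0153, which is < 0.025, so reject H₀.
There is evidence that the true slope on weekly training distance differs from -0.057 minutes per unit.

t = -2.438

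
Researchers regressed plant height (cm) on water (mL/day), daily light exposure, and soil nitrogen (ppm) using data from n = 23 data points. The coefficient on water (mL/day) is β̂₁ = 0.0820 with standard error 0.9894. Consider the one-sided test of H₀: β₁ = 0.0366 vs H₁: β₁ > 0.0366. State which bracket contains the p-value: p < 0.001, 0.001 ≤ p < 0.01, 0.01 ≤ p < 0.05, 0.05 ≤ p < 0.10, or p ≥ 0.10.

p ≥ 0.10

t = (0.0820 − 0.0366) / 0.9894 = 0.046.
df = n − k − 1 = 23 − 3 − 1 = 19.
One-sided p = P(T_{19} > t) ≈ 0.4819.
So p ≥ 0.10.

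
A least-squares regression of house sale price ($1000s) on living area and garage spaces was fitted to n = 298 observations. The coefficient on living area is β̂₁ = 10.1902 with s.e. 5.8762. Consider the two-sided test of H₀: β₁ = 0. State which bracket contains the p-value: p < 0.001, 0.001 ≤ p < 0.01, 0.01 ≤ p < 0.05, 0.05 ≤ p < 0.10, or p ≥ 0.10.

t = 10.1902 / 5.8762 = 1.734.
df = n − k − 1 = 298 − 2 − 1 = 295.
Two-sided p = 2·P(T_{295} > |t|) ≈ 0.0839.
So 0.05 ≤ p < 0.10.

0.05 ≤ p < 0.10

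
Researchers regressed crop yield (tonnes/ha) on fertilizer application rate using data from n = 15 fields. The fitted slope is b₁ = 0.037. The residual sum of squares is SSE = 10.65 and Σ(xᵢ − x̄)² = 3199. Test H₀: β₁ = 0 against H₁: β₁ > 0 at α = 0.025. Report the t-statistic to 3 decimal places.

t = 2.312

MSE = SSE/(n − 2) = 10.65/13 = 0.819231.
SE(b₁) = √(MSE/Sₓₓ) = √(0.819231/3199) = 0.0160028.
t = 0.037 / 0.0160028 = 2.312.
df = n − 2 = 13.
One-sided p ≈ 0.0189, which is < 0.025, so reject H₀.
There is evidence that the true slope on fertilizer application rate is positive.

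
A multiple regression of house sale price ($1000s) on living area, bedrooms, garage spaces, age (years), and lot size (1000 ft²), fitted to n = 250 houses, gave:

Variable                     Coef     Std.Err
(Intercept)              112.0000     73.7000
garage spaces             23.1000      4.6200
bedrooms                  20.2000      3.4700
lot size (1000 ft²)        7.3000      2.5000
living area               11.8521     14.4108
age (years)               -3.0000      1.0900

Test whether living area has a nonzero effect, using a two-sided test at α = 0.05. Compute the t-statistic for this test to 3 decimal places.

t = 0.822

Read off: b = 11.8521, SE = 14.4108 for living area.
H₀: β₁ = 0 vs H₁: β₁ ≠ 0.
t = 11.8521 / 14.4108 = 0.822.
df = n − k − 1 = 250 − 5 − 1 = 244.
Two-sided p ≈ 0.4116, which is ≥ 0.05, so fail to reject H₀.
The data do not give significant evidence of an association between living area and house sale price, after adjusting for the other predictors.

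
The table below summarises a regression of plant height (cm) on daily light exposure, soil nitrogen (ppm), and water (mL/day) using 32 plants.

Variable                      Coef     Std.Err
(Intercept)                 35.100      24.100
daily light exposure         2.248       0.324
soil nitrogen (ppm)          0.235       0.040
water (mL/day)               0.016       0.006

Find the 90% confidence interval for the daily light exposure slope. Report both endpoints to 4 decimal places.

(1.6968, 2.7992)

Read off: b = 2.248, SE = 0.324 for daily light exposure.
df = n − k − 1 = 32 − 3 − 1 = 28.
t* = t_{0.05, 28} = 1.701131.
Margin = t* × SE = 1.701131 × 0.324 = 0.551166.
CI: 2.248 ± 0.551166 → (1.6968, 2.7992).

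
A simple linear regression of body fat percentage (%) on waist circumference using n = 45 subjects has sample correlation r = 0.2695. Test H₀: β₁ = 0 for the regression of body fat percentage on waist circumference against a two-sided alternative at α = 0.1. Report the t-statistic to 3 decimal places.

t = r·√(n − 2)/√(1 − r²) = 0.2695·√43/√0.92737 = 1.835.
df = n − 2 = 43.
Two-sided p ≈ 0.0734, which is < 0.1, so reject H₀.
There is evidence of a linear association between waist circumference and body fat percentage.

t = 1.835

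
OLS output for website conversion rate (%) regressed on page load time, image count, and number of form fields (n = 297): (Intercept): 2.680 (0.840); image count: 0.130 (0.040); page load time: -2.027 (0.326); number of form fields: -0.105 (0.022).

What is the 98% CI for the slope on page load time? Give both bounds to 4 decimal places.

(-2.7896, -1.2644)

Read off: b = -2.027, SE = 0.326 for page load time.
df = n − k − 1 = 297 − 3 − 1 = 293.
t* = t_{0.01, 293} = 2.339142.
Margin = t* × SE = 2.339142 × 0.326 = 0.762560.
CI: -2.027 ± 0.762560 → (-2.7896, -1.2644).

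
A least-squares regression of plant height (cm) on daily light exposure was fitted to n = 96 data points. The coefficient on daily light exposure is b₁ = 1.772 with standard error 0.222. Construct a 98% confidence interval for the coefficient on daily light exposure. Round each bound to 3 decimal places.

df = n − 2 = 96 − 2 = 94.
t* = t_{0.01, 94} = 2.366674.
Margin = t* × SE = 2.366674 × 0.222 = 0.52540.
CI: 1.772 ± 0.52540 → (1.247, 2.297).
With 98% confidence, each one-unit increase in daily light exposure is associated with a change of between 1.247 and 2.297 cm in plant height.

(1.247, 2.297)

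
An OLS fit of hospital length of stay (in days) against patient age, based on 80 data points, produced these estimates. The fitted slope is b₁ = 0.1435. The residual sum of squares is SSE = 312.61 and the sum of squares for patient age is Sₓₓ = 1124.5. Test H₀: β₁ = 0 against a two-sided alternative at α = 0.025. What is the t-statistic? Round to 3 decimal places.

t = 2.404

MSE = SSE/(n − 2) = 312.61/78 = 4.00782.
SE(b₁) = √(MSE/Sₓₓ) = √(4.00782/1124.5) = 0.0597.
t = 0.1435 / 0.0597 = 2.404.
df = n − 2 = 78.
Two-sided p ≈ 0.0186, which is < 0.025, so reject H₀.
There is evidence that patient age is associated with hospital length of stay.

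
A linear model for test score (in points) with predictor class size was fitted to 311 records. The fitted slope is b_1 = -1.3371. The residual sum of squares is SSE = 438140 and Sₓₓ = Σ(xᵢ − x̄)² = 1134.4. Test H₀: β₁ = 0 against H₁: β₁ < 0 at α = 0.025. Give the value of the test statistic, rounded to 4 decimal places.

MSE = SSE/(n − 2) = 438140/309 = 1417.93.
SE(b_1) = √(MSE/Sₓₓ) = √(1417.93/1134.4) = 1.11801.
t = -1.3371 / 1.11801 = -1.1960.
df = n − 2 = 309.
One-sided p ≈ 0.1163, which is ≥ 0.025, so fail to reject H₀.
The data do not give significant evidence that the true slope on class size is negative.

t = -1.1960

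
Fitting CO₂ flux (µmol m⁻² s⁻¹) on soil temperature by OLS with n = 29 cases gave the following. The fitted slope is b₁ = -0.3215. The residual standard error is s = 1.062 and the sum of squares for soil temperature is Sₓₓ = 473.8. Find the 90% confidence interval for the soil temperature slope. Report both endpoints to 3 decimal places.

SE(b₁) = s/√Sₓₓ = 1.062/√473.8 = 0.0487896.
df = n − 2 = 27.
t* = t_{0.05, 27} = 1.703288.
Margin = t* × SE = 1.703288 × 0.0487896 = 0.08310.
CI: -0.3215 ± 0.08310 → (-0.405, -0.238).
With 90% confidence, each one-unit increase in soil temperature is associated with a change of between -0.405 and -0.238 µmol m⁻² s⁻¹ in CO₂ flux.

(-0.405, -0.238)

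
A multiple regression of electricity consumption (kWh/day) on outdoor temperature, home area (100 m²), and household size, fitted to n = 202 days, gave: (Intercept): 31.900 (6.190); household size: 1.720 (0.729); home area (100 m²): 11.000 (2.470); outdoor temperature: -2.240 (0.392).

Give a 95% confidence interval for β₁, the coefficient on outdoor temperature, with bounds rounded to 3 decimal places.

Read off: b = -2.240, SE = 0.392 for outdoor temperature.
df = n − k − 1 = 202 − 3 − 1 = 198.
t* = t_{0.025, 198} = 1.972017.
Margin = t* × SE = 1.972017 × 0.392 = 0.77303.
CI: -2.240 ± 0.77303 → (-3.013, -1.467).

(-3.013, -1.467)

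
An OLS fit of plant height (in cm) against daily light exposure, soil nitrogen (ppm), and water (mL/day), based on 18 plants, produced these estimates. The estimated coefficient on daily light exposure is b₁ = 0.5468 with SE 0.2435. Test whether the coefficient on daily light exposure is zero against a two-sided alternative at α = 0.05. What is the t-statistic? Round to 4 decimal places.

t = 2.2456

H₀: β₁ = 0 vs H₁: β₁ ≠ 0.
t = (b₁ − β₁⁰)/SE = 0.5468 / 0.2435 = 2.2456.
df = n − k − 1 = 18 − 3 − 1 = 14.
Two-sided p ≈ 0.0414, which is < 0.05, so reject H₀.
There is evidence that daily light exposure is associated with plant height, holding the other predictors fixed.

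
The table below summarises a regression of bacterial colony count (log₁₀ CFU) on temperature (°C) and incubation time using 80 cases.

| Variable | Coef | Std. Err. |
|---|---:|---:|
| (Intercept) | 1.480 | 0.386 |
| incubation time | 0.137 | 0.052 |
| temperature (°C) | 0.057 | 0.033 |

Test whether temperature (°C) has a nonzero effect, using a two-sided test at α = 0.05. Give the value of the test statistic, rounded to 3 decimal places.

t = 1.727

Read off: b = 0.057, SE = 0.033 for temperature (°C).
H₀: β₁ = 0 vs H₁: β₁ ≠ 0.
t = 0.057 / 0.033 = 1.727.
df = n − k − 1 = 80 − 2 − 1 = 77.
Two-sided p ≈ 0.0881, which is ≥ 0.05, so fail to reject H₀.
The data do not give significant evidence of an association between temperature (°C) and bacterial colony count, after adjusting for the other predictors.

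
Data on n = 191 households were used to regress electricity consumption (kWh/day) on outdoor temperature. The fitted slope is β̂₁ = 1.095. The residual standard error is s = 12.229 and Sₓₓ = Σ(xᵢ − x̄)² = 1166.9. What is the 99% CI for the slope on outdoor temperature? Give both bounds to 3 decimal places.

(0.163, 2.027)

SE(β̂₁) = s/√Sₓₓ = 12.229/√1166.9 = 0.357993.
df = n − 2 = 189.
t* = t_{0.005, 189} = 2.602092.
Margin = t* × SE = 2.602092 × 0.357993 = 0.93153.
CI: 1.095 ± 0.93153 → (0.163, 2.027).
With 99% confidence, each one-unit increase in outdoor temperature is associated with a change of between 0.163 and 2.027 kWh/day in electricity consumption.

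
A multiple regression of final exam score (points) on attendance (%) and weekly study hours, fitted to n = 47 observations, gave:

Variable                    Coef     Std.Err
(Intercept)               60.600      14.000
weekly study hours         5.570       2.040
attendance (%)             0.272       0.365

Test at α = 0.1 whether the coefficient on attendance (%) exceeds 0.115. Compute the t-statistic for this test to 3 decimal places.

Read off: b = 0.272, SE = 0.365 for attendance (%).
H₀: β₁ = 0.115 vs H₁: β₁ > 0.115.
t = (0.272 − 0.115) / 0.365 = 0.430.
df = n − k − 1 = 47 − 2 − 1 = 44.
One-sided p ≈ 0.3346, which is ≥ 0.1, so fail to reject H₀.
The data do not give significant evidence that the true slope on attendance (%) exceeds 0.115 points per unit, holding the other predictors fixed.

t = 0.430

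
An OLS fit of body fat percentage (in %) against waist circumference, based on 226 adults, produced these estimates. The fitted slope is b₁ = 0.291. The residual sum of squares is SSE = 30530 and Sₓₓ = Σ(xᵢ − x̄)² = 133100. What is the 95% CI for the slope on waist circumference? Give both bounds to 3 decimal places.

MSE = SSE/(n − 2) = 30530/224 = 136.295.
SE(b₁) = √(MSE/Sₓₓ) = √(136.295/133100) = 0.032.
df = n − 2 = 224.
t* = t_{0.025, 224} = 1.970611.
Margin = t* × SE = 1.970611 × 0.032 = 0.06306.
CI: 0.291 ± 0.06306 → (0.228, 0.354).
With 95% confidence, each one-unit increase in waist circumference is associated with a change of between 0.228 and 0.354 % in body fat percentage.

(0.228, 0.354)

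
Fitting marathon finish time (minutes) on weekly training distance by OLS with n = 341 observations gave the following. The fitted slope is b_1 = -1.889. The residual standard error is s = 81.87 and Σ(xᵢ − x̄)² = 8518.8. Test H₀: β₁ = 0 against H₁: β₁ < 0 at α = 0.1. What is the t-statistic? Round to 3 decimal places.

SE(b_1) = s/√Sₓₓ = 81.87/√8518.8 = 0.887024.
t = -1.889 / 0.887024 = -2.130.
df = n − 2 = 339.
One-sided p ≈ 0.0170, which is < 0.1, so reject H₀.
There is evidence that the true slope on weekly training distance is negative.

t = -2.130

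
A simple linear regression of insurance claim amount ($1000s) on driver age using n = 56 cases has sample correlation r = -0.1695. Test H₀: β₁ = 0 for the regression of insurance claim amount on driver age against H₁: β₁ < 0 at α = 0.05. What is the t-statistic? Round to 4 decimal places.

t = r·√(n − 2)/√(1 − r²) = -0.1695·√54/√0.97127 = -1.2639.
df = n − 2 = 54.
One-sided p ≈ 0.1059, which is ≥ 0.05, so fail to reject H₀.
The data do not give significant evidence of a linear association between driver age and insurance claim amount.

t = -1.2639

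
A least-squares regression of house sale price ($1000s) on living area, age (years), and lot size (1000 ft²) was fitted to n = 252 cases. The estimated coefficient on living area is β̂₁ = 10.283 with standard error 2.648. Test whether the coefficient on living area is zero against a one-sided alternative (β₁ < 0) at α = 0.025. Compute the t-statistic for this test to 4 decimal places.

H₀: β₁ = 0 vs H₁: β₁ < 0.
t = (β̂₁ − β₁⁰)/SE = 10.283 / 2.648 = 3.8833.
df = n − k − 1 = 252 − 3 − 1 = 248.
One-sided p ≈ 0.9999, which is ≥ 0.025, so fail to reject H₀.
The data do not give significant evidence that the true slope on living area is negative, holding the other predictors fixed.

t = 3.8833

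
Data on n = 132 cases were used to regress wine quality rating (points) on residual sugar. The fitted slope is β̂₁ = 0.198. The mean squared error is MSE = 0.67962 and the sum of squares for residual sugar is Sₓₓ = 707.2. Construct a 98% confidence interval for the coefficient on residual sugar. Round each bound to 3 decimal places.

SE(β̂₁) = √(MSE/Sₓₓ) = √(0.67962/707.2) = 0.031.
df = n − 2 = 130.
t* = t_{0.01, 130} = 2.355375.
Margin = t* × SE = 2.355375 × 0.031 = 0.07302.
CI: 0.198 ± 0.07302 → (0.125, 0.271).
With 98% confidence, each one-unit increase in residual sugar is associated with a change of between 0.125 and 0.271 points in wine quality rating.

(0.125, 0.271)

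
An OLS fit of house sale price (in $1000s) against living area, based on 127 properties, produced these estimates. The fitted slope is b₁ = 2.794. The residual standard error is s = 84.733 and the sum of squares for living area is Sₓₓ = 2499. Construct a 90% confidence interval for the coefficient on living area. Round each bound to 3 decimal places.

(-0.015, 5.603)

SE(b₁) = s/√Sₓₓ = 84.733/√2499 = 1.695.
df = n − 2 = 125.
t* = t_{0.05, 125} = 1.657135.
Margin = t* × SE = 1.657135 × 1.695 = 2.80884.
CI: 2.794 ± 2.80884 → (-0.015, 5.603).
With 90% confidence, each one-unit increase in living area is associated with a change of between -0.015 and 5.603 $1000s in house sale price.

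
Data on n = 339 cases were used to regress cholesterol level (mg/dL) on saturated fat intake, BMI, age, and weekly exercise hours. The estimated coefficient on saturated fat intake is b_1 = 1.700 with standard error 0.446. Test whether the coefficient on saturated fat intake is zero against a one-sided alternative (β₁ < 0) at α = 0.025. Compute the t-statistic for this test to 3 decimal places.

t = 3.812

H₀: β₁ = 0 vs H₁: β₁ < 0.
t = (b_1 − β₁⁰)/SE = 1.700 / 0.446 = 3.812.
df = n − k − 1 = 339 − 4 − 1 = 334.
One-sided p ≈ 0.9999, which is ≥ 0.025, so fail to reject H₀.
The data do not give significant evidence that the true slope on saturated fat intake is negative, holding the other predictors fixed.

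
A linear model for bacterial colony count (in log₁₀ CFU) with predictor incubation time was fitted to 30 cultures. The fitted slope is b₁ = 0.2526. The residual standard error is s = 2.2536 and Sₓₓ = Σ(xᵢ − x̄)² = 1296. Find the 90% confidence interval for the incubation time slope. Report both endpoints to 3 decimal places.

(0.146, 0.359)

SE(b₁) = s/√Sₓₓ = 2.2536/√1296 = 0.0626.
df = n − 2 = 28.
t* = t_{0.05, 28} = 1.701131.
Margin = t* × SE = 1.701131 × 0.0626 = 0.10649.
CI: 0.2526 ± 0.10649 → (0.146, 0.359).
With 90% confidence, each one-unit increase in incubation time is associated with a change of between 0.146 and 0.359 log₁₀ CFU in bacterial colony count.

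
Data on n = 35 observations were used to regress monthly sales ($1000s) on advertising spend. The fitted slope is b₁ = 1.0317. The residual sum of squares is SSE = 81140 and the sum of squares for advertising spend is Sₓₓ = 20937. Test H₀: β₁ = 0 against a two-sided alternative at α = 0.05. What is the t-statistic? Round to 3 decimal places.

t = 3.011

MSE = SSE/(n − 2) = 81140/33 = 2458.79.
SE(b₁) = √(MSE/Sₓₓ) = √(2458.79/20937) = 0.342691.
t = 1.0317 / 0.342691 = 3.011.
df = n − 2 = 33.
Two-sided p ≈ 0.0050, which is < 0.05, so reject H₀.
There is evidence that advertising spend is associated with monthly sales.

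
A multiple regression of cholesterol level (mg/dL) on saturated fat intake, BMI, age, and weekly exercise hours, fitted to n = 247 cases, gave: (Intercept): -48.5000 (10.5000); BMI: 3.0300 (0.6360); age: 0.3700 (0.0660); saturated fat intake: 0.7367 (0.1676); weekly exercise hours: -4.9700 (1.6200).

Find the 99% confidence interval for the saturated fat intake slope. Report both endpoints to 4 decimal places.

Read off: b = 0.7367, SE = 0.1676 for saturated fat intake.
df = n − k − 1 = 247 − 4 − 1 = 242.
t* = t_{0.005, 242} = 2.596297.
Margin = t* × SE = 2.596297 × 0.1676 = 0.435139.
CI: 0.7367 ± 0.435139 → (0.3016, 1.1718).

(0.3016, 1.1718)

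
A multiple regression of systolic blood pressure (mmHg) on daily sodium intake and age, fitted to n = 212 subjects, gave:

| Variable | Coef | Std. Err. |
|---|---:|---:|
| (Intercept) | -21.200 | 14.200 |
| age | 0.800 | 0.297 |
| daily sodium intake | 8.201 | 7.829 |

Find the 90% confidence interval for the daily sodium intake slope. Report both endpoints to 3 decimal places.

(-4.734, 21.136)

Read off: b = 8.201, SE = 7.829 for daily sodium intake.
df = n − k − 1 = 212 − 2 − 1 = 209.
t* = t_{0.05, 209} = 1.652177.
Margin = t* × SE = 1.652177 × 7.829 = 12.93489.
CI: 8.201 ± 12.93489 → (-4.734, 21.136).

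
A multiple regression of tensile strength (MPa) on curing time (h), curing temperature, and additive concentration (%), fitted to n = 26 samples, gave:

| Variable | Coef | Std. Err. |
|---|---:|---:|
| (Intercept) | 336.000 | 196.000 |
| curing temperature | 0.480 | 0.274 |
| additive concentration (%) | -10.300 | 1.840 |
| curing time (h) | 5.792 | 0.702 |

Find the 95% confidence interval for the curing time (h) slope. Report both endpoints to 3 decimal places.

Read off: b = 5.792, SE = 0.702 for curing time (h).
df = n − k − 1 = 26 − 3 − 1 = 22.
t* = t_{0.025, 22} = 2.073873.
Margin = t* × SE = 2.073873 × 0.702 = 1.45586.
CI: 5.792 ± 1.45586 → (4.336, 7.248).

(4.336, 7.248)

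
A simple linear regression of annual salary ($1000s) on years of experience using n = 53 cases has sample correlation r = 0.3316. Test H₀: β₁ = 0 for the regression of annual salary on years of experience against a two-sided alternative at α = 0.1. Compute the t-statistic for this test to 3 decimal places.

t = r·√(n − 2)/√(1 − r²) = 0.3316·√51/√0.890041 = 2.510.
df = n − 2 = 51.
Two-sided p ≈ 0.0153, which is < 0.1, so reject H₀.
There is evidence of a linear association between years of experience and annual salary.

t = 2.510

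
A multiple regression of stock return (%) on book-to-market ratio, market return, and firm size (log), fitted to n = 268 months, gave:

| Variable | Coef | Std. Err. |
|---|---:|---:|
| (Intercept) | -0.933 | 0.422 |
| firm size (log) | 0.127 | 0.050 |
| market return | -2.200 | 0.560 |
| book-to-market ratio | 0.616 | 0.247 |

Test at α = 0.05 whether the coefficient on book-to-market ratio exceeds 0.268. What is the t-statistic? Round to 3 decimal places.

t = 1.409

Read off: b = 0.616, SE = 0.247 for book-to-market ratio.
H₀: β₁ = 0.268 vs H₁: β₁ > 0.268.
t = (0.616 − 0.268) / 0.247 = 1.409.
df = n − k − 1 = 268 − 3 − 1 = 264.
One-sided p ≈ 0.0800, which is ≥ 0.05, so fail to reject H₀.
The data do not give significant evidence that the true slope on book-to-market ratio exceeds 0.268 % per unit, holding the other predictors fixed.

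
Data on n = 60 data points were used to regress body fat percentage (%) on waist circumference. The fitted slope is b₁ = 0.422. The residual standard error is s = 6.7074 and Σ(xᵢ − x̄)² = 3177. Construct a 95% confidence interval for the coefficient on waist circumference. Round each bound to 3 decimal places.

SE(b₁) = s/√Sₓₓ = 6.7074/√3177 = 0.119.
df = n − 2 = 58.
t* = t_{0.025, 58} = 2.001717.
Margin = t* × SE = 2.001717 × 0.119 = 0.23820.
CI: 0.422 ± 0.23820 → (0.184, 0.660).
With 95% confidence, each one-unit increase in waist circumference is associated with a change of between 0.184 and 0.660 % in body fat percentage.

(0.184, 0.660)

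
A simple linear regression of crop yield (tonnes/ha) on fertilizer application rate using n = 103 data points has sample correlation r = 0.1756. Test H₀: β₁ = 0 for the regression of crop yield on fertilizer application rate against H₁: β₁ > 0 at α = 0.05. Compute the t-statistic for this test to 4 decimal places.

t = r·√(n − 2)/√(1 − r²) = 0.1756·√101/√0.969165 = 1.7926.
df = n − 2 = 101.
One-sided p ≈ 0.0380, which is < 0.05, so reject H₀.
There is evidence of a linear association between fertilizer application rate and crop yield.

t = 1.7926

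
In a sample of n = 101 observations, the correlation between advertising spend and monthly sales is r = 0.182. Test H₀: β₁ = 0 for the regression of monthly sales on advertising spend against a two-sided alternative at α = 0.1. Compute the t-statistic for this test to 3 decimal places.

t = 1.842

t = r·√(n − 2)/√(1 − r²) = 0.182·√99/√0.966876 = 1.842.
df = n − 2 = 99.
Two-sided p ≈ 0.0685, which is < 0.1, so reject H₀.
There is evidence of a linear association between advertising spend and monthly sales.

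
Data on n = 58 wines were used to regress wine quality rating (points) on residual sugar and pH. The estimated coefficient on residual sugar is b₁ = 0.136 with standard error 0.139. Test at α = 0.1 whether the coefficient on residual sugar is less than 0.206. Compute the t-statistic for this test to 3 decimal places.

H₀: β₁ = 0.206 vs H₁: β₁ < 0.206.
t = (b₁ − β₁⁰)/SE = (0.136 − 0.206) / 0.139 = -0.504.
df = n − k − 1 = 58 − 2 − 1 = 55.
One-sided p ≈ 0.3083, which is ≥ 0.1, so fail to reject H₀.
The data do not give significant evidence that the true slope on residual sugar is below 0.206 points per unit, holding the other predictors fixed.

t = -0.504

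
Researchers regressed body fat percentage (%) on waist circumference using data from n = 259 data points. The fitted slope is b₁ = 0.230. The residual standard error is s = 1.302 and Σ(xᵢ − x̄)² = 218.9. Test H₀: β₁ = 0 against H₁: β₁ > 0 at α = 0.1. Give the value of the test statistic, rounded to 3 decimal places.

SE(b₁) = s/√Sₓₓ = 1.302/√218.9 = 0.0880011.
t = 0.230 / 0.0880011 = 2.614.
df = n − 2 = 257.
One-sided p ≈ 0.0047, which is < 0.1, so reject H₀.
There is evidence that the true slope on waist circumference is positive.

t = 2.614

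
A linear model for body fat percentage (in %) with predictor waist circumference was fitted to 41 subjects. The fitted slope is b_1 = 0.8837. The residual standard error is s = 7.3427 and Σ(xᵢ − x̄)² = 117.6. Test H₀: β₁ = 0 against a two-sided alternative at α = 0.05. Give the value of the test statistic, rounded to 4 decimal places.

SE(b_1) = s/√Sₓₓ = 7.3427/√117.6 = 0.677099.
t = 0.8837 / 0.677099 = 1.3051.
df = n − 2 = 39.
Two-sided p ≈ 0.1995, which is ≥ 0.05, so fail to reject H₀.
The data do not give significant evidence of an association between waist circumference and body fat percentage.

t = 1.3051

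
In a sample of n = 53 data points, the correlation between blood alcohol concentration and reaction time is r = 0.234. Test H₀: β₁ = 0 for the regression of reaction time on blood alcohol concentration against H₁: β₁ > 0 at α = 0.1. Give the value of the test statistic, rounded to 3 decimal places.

t = 1.719

t = r·√(n − 2)/√(1 − r²) = 0.234·√51/√0.945244 = 1.719.
df = n − 2 = 51.
One-sided p ≈ 0.0459, which is < 0.1, so reject H₀.
There is evidence of a linear association between blood alcohol concentration and reaction time.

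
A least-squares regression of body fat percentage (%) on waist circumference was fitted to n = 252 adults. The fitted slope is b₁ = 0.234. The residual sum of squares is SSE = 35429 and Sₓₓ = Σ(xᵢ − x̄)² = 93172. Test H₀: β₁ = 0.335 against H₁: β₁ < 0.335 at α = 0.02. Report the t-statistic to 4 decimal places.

t = -2.5897

MSE = SSE/(n − 2) = 35429/250 = 141.716.
SE(b₁) = √(MSE/Sₓₓ) = √(141.716/93172) = 0.0390002.
t = (0.234 − 0.335) / 0.0390002 = -2.5897.
df = n − 2 = 250.
One-sided p ≈ 0.0051, which is < 0.02, so reject H₀.
There is evidence that the true slope on waist circumference is below 0.335 % per unit.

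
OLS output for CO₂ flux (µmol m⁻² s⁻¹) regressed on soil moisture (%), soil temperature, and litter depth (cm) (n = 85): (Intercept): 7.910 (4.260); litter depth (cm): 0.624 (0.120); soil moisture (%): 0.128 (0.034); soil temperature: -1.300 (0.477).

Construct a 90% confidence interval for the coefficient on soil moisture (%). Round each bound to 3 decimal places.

(0.071, 0.185)

Read off: b = 0.128, SE = 0.034 for soil moisture (%).
df = n − k − 1 = 85 − 3 − 1 = 81.
t* = t_{0.05, 81} = 1.663884.
Margin = t* × SE = 1.663884 × 0.034 = 0.05657.
CI: 0.128 ± 0.05657 → (0.071, 0.185).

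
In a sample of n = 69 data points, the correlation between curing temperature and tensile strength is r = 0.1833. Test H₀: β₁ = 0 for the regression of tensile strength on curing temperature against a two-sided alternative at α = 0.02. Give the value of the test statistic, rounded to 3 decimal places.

t = r·√(n − 2)/√(1 − r²) = 0.1833·√67/√0.966401 = 1.526.
df = n − 2 = 67.
Two-sided p ≈ 0.1317, which is ≥ 0.02, so fail to reject H₀.
The data do not give significant evidence of a linear association between curing temperature and tensile strength.

t = 1.526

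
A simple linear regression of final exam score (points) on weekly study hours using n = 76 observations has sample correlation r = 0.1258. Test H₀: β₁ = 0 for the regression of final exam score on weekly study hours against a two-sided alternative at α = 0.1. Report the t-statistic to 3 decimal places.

t = 1.091

t = r·√(n − 2)/√(1 − r²) = 0.1258·√74/√0.984174 = 1.091.
df = n − 2 = 74.
Two-sided p ≈ 0.2789, which is ≥ 0.1, so fail to reject H₀.
The data do not give significant evidence of a linear association between weekly study hours and final exam score.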